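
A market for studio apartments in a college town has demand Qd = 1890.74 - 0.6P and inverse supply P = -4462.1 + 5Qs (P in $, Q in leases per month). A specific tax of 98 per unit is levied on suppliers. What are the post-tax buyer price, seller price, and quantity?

P_b = 1272.4, P_s = 1174.4, Q = 1127.3

Inverting to quantity form: Qs = 892.42 + 0.2P.
Suppliers keep P_s = P_b - 98 per unit, so supply in terms of the buyer price is Qs = 872.82 + 0.2P_b.
Equate demand and the shifted supply: 1890.74 - 0.6P_b = 872.82 + 0.2P_b, giving 0.8P_b = 1017.92, so P_b = 1272.4.
So P_s = 1174.4 and the quantity traded is Q = 1890.74 - 0.6(1272.4) = 1127.3.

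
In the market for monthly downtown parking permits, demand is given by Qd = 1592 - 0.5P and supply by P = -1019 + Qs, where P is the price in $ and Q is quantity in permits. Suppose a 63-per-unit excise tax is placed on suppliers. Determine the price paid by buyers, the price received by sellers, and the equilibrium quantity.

P_b = 424, P_s = 361, Q = 1380

Inverting to quantity form: Qs = 1019 + P.
The tax drives a wedge P_b - P_s = 63. Substituting P_s = P_b - 63 into supply: Qs = 956 + P_b.
Equate demand and the shifted supply: 1592 - 0.5P_b = 956 + P_b, giving 1.5P_b = 636, so P_b = 424.
So P_s = 361 and the quantity traded is Q = 1592 - 0.5(424) = 1380.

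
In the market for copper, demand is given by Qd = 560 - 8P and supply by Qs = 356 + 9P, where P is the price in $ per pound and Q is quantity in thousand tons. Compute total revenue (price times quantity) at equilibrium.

At equilibrium Qd = Qs, so 560 - 8P = 356 + 9P; collecting terms, 204 = 17P and P* = 12.
Plugging P* into demand: Q* = 560 - 8(12) = 464.
Total revenue = P* × Q* = 12 × 464 = 5568.

Total revenue = 5568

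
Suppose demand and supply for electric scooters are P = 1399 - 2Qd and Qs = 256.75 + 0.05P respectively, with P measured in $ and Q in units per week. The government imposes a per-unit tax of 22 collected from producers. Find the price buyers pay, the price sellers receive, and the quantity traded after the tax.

P_b = 807, P_s = 785, Q = 296

In direct form, Qd = 699.5 - 0.5P.
With a tax of 22 on producers, they supply based on the net price P_s = P_b - 22, so Qs = 255.65 + 0.05P_b.
Set Qd = Qs: 699.5 - 0.5P_b = 255.65 + 0.05P_b, so 443.85 = 0.55P_b and P_b = 807.
So P_s = 785 and the quantity traded is Q = 699.5 - 0.5(807) = 296.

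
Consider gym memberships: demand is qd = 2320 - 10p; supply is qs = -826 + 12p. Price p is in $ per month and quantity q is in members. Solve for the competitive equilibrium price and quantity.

Set qd = qs: 2320 - 10p = -826 + 12p, so 3146 = 22p and p* = 143.
From the demand curve, q* = 2320 - 10(143) = 890.

p* = 143, q* = 890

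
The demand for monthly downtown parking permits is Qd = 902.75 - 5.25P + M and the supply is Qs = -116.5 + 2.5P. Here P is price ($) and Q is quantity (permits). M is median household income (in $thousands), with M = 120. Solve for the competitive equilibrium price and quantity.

With M = 120, demand is Qd = 1022.75 - 5.25P.
The market clears where 1022.75 - 5.25P = -116.5 + 2.5P. Rearranging, 7.75P = 1139.25, hence P* = 147.
Substitute back: Q* = 1022.75 - 5.25(147) = 251.

P* = 147, Q* = 251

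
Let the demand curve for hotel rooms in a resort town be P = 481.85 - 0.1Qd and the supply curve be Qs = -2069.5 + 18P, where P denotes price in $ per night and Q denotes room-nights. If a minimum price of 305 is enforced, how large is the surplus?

Rewriting in direct form: Qd = 4818.5 - 10P.
At P = 305: Qd = 1768.5 and Qs = 3420.5.
Surplus = Qs - Qd = 3420.5 - 1768.5 = 1652.

Surplus = 1652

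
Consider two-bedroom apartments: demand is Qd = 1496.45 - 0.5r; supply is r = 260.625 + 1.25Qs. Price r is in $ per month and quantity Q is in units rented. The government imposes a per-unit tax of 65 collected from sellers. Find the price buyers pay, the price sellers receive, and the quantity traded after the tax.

r_b = 1351.5, r_s = 1286.5, Q = 820.7

Solving each curve for Q: Qs = -208.5 + 0.8r.
The tax drives a wedge r_b - r_s = 65. Substituting r_s = r_b - 65 into supply: Qs = -260.5 + 0.8r_b.
Set Qd = Qs: 1496.45 - 0.5r_b = -260.5 + 0.8r_b, so 1756.95 = 1.3r_b and r_b = 1351.5.
So r_s = 1286.5 and the quantity traded is Q = 1496.45 - 0.5(1351.5) = 820.7.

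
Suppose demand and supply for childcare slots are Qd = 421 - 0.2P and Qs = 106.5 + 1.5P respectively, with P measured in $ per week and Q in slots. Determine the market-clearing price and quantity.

P* = 185, Q* = 384

Equating demand and supply, 421 - 0.2P = 106.5 + 1.5P gives 1.7P = 314.5, so P* = 185.
Plugging P* into demand: Q* = 421 - 0.2(185) = 384.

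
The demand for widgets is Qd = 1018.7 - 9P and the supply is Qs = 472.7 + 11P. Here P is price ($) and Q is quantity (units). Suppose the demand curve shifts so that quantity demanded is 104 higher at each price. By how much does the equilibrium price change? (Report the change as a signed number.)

ΔP = 5.2

Equating demand and supply, 1018.7 - 9P = 472.7 + 11P gives 20P = 546, so P* = 27.3.
Plugging P* into demand: Q* = 1018.7 - 9(27.3) = 773.
After the shift, demand is Qd = 1122.7 - 9P.
Re-solving, 20P = 650 gives P = 32.5 and Q = 830.2.
ΔP = 32.5 - 27.3 = 5.2.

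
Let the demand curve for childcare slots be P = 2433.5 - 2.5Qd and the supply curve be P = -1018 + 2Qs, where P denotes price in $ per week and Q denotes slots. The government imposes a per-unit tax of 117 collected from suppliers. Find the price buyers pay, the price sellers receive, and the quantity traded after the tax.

Rewriting in direct form: Qd = 973.4 - 0.4P and Qs = 509 + 0.5P.
Suppliers keep P_s = P_b - 117 per unit, so supply in terms of the buyer price is Qs = 450.5 + 0.5P_b.
Equate demand and the shifted supply: 973.4 - 0.4P_b = 450.5 + 0.5P_b, giving 0.9P_b = 522.9, so P_b = 581.
So P_s = 464 and the quantity traded is Q = 973.4 - 0.4(581) = 741.

P_b = 581, P_s = 464, Q = 741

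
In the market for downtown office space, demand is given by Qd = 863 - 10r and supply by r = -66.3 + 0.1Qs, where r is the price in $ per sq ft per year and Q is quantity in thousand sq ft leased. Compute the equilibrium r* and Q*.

Inverting to quantity form: Qs = 663 + 10r.
At equilibrium Qd = Qs, so 863 - 10r = 663 + 10r; collecting terms, 200 = 20r and r* = 10.
Plugging r* into demand: Q* = 863 - 10(10) = 763.

r* = 10, Q* = 763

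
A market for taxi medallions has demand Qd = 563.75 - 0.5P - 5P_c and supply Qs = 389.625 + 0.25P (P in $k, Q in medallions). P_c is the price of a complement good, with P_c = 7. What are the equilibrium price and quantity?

P* = 185.5, Q* = 436

With P_c = 7, demand is Qd = 528.75 - 0.5P.
The market clears where 528.75 - 0.5P = 389.625 + 0.25P. Rearranging, 0.75P = 139.125, hence P* = 185.5.
From the demand curve, Q* = 528.75 - 0.5(185.5) = 436.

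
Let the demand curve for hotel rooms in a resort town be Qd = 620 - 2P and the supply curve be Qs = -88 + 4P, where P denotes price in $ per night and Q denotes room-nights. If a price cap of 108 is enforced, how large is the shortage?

Evaluating both curves at the ceiling price 108 gives Qd = 404, Qs = 344.
Shortage = Qd - Qs = 404 - 344 = 60.

Shortage = 60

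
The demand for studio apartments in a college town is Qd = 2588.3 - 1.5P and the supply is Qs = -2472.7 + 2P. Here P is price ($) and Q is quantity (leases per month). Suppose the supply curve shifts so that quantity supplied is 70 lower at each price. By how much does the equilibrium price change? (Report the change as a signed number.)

Set Qd = Qs: 2588.3 - 1.5P = -2472.7 + 2P, so 5061 = 3.5P and P* = 1446.
From the demand curve, Q* = 2588.3 - 1.5(1446) = 419.3.
After the shift, supply is Qs = -2542.7 + 2P.
The new intersection has 5131 = 3.5P, i.e. P = 1466, Q = 389.3.
ΔP = 1466 - 1446 = 20.

ΔP = 20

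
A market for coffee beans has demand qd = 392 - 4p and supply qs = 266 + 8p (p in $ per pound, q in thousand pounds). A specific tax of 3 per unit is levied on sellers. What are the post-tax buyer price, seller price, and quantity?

The tax drives a wedge p_b - p_s = 3. Substituting p_s = p_b - 3 into supply: qs = 242 + 8p_b.
Market clearing requires 392 - 4p_b = 242 + 8p_b; hence 150 = 12p_b and p_b = 12.5.
So p_s = 9.5 and the quantity traded is q = 392 - 4(12.5) = 342.

p_b = 12.5, p_s = 9.5, q = 342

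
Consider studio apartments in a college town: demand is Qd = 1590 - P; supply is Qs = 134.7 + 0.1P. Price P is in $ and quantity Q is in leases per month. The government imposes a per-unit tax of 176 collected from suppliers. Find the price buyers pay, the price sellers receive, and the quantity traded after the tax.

With a tax of 176 on suppliers, they supply based on the net price P_s = P_b - 176, so Qs = 117.1 + 0.1P_b.
Equate demand and the shifted supply: 1590 - P_b = 117.1 + 0.1P_b, giving 1.1P_b = 1472.9, so P_b = 1339.
So P_s = 1163 and the quantity traded is Q = 1590 - 1339 = 251.

P_b = 1339, P_s = 1163, Q = 251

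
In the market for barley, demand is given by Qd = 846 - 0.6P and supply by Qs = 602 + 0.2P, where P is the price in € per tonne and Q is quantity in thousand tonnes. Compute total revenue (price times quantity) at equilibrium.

Total revenue = 202215

The market clears where 846 - 0.6P = 602 + 0.2P. Rearranging, 0.8P = 244, hence P* = 305.
Substitute back: Q* = 846 - 0.6(305) = 663.
Total revenue = P* × Q* = 305 × 663 = 202215.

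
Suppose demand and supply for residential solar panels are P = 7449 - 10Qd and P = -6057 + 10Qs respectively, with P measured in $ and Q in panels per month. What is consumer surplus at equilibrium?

Solving each curve for Q: Qd = 744.9 - 0.1P and Qs = 605.7 + 0.1P.
Equating demand and supply, 744.9 - 0.1P = 605.7 + 0.1P gives 0.2P = 139.2, so P* = 696.
Substitute back: Q* = 744.9 - 0.1(696) = 675.3.
Demand choke price (Qd = 0): P = 744.9/0.1 = 7449. Consumer surplus = ½ × (7449 - 696) × 675.3 = 2280150.45.

Consumer surplus = 2280150.45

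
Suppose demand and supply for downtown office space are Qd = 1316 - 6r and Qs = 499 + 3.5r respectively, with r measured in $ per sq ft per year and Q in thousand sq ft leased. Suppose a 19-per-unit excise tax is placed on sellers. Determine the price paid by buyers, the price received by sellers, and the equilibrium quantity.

r_b = 93, r_s = 74, Q = 758

Sellers keep r_s = r_b - 19 per unit, so supply in terms of the buyer price is Qs = 432.5 + 3.5r_b.
Equate demand and the shifted supply: 1316 - 6r_b = 432.5 + 3.5r_b, giving 9.5r_b = 883.5, so r_b = 93.
So r_s = 74 and the quantity traded is Q = 1316 - 6(93) = 758.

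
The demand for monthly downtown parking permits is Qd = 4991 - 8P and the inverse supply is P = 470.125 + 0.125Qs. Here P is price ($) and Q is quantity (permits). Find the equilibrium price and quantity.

Inverting to quantity form: Qs = -3761 + 8P.
Equating demand and supply, 4991 - 8P = -3761 + 8P gives 16P = 8752, so P* = 547.
Substitute back: Q* = 4991 - 8(547) = 615.

P* = 547, Q* = 615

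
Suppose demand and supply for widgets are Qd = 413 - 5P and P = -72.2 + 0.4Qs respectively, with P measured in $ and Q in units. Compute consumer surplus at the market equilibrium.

Inverting to quantity form: Qs = 180.5 + 2.5P.
Set Qd = Qs: 413 - 5P = 180.5 + 2.5P, so 232.5 = 7.5P and P* = 31.
From the demand curve, Q* = 413 - 5(31) = 258.
Demand choke price (Qd = 0): P = 413/5 = 82.6. Consumer surplus = ½ × (82.6 - 31) × 258 = 6656.4.

Consumer surplus = 6656.4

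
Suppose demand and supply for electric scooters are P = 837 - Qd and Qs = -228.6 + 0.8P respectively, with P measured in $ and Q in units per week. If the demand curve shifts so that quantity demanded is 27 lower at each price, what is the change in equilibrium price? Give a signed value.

In direct form, Qd = 837 - P.
Set Qd = Qs: 837 - P = -228.6 + 0.8P, so 1065.6 = 1.8P and P* = 592.
Substitute back: Q* = 837 - 592 = 245.
After the shift, demand is Qd = 810 - P.
New equilibrium: 1038.6 = 1.8P, so P = 577 and Q = 233.
ΔP = 577 - 592 = -15.

ΔP = -15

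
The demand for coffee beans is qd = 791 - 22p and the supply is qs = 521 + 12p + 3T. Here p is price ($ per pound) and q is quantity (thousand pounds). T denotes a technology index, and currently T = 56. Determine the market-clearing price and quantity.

With T = 56, supply is qs = 689 + 12p.
Equating demand and supply, 791 - 22p = 689 + 12p gives 34p = 102, so p* = 3.
Plugging p* into demand: q* = 791 - 22(3) = 725.

p* = 3, q* = 725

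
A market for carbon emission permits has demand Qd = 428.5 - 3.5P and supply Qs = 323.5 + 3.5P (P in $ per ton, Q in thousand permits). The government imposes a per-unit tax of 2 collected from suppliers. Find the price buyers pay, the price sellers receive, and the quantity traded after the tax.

Suppliers keep P_s = P_b - 2 per unit, so supply in terms of the buyer price is Qs = 316.5 + 3.5P_b.
Market clearing requires 428.5 - 3.5P_b = 316.5 + 3.5P_b; hence 112 = 7P_b and P_b = 16.
Then P_s = 16 - 2 = 14 and Q = 428.5 - 3.5(16) = 372.5.

P_b = 16, P_s = 14, Q = 372.5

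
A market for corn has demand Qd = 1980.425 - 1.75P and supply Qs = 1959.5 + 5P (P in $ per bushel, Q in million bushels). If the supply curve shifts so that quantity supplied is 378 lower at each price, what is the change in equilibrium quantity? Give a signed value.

ΔQ = -98

Set Qd = Qs: 1980.425 - 1.75P = 1959.5 + 5P, so 20.925 = 6.75P and P* = 3.1.
Then Q* = 1980.425 - 1.75(3.1) = 1975.
After the shift, supply is Qs = 1581.5 + 5P.
The new intersection has 398.925 = 6.75P, i.e. P = 59.1, Q = 1877.
ΔQ = 1877 - 1975 = -98.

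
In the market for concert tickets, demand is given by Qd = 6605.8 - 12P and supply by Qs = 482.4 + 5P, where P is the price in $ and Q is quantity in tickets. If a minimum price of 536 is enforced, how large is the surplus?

Evaluating both curves at the floor price 536 gives Qd = 173.8, Qs = 3162.4.
Surplus = Qs - Qd = 3162.4 - 173.8 = 2988.6.

Surplus = 2988.6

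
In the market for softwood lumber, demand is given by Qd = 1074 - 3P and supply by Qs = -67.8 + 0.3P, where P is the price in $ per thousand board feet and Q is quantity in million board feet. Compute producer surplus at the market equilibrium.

Set Qd = Qs: 1074 - 3P = -67.8 + 0.3P, so 1141.8 = 3.3P and P* = 346.
Plugging P* into demand: Q* = 1074 - 3(346) = 36.
Supply choke price (Qs = 0): P = 226. Producer surplus = ½ × (346 - 226) × 36 = 2160.

Producer surplus = 2160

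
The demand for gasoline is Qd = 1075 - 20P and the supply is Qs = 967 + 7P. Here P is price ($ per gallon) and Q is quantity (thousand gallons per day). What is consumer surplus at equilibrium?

Equating demand and supply, 1075 - 20P = 967 + 7P gives 27P = 108, so P* = 4.
Then Q* = 1075 - 20(4) = 995.
Demand choke price (Qd = 0): P = 1075/20 = 53.75. Consumer surplus = ½ × (53.75 - 4) × 995 = 24750.625.

Consumer surplus = 24750.625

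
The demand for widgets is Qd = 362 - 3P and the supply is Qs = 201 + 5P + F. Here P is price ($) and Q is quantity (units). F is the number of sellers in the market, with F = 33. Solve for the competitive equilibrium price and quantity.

With F = 33, supply is Qs = 234 + 5P.
The market clears where 362 - 3P = 234 + 5P. Rearranging, 8P = 128, hence P* = 16.
Plugging P* into demand: Q* = 362 - 3(16) = 314.

P* = 16, Q* = 314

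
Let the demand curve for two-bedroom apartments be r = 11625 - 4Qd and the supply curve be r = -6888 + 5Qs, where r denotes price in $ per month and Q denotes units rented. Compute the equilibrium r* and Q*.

r* = 3397, Q* = 2057

Inverting to quantity form: Qd = 2906.25 - 0.25r and Qs = 1377.6 + 0.2r.
At equilibrium Qd = Qs, so 2906.25 - 0.25r = 1377.6 + 0.2r; collecting terms, 1528.65 = 0.45r and r* = 3397.
Then Q* = 2906.25 - 0.25(3397) = 2057.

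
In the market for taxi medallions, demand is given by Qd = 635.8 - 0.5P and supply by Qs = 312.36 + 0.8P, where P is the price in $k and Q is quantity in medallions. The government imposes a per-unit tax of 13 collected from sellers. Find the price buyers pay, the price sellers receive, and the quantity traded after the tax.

Sellers keep P_s = P_b - 13 per unit, so supply in terms of the buyer price is Qs = 301.96 + 0.8P_b.
Equate demand and the shifted supply: 635.8 - 0.5P_b = 301.96 + 0.8P_b, giving 1.3P_b = 333.84, so P_b = 256.8.
So P_s = 243.8 and the quantity traded is Q = 635.8 - 0.5(256.8) = 507.4.

P_b = 256.8, P_s = 243.8, Q = 507.4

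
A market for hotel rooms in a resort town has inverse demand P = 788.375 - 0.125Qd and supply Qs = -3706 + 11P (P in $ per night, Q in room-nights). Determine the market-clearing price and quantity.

P* = 527, Q* = 2091

In direct form, Qd = 6307 - 8P.
At equilibrium Qd = Qs, so 6307 - 8P = -3706 + 11P; collecting terms, 10013 = 19P and P* = 527.
From the demand curve, Q* = 6307 - 8(527) = 2091.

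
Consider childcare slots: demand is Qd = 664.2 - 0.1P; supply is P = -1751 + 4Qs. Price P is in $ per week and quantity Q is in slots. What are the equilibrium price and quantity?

In direct form, Qs = 437.75 + 0.25P.
At equilibrium Qd = Qs, so 664.2 - 0.1P = 437.75 + 0.25P; collecting terms, 226.45 = 0.35P and P* = 647.
From the demand curve, Q* = 664.2 - 0.1(647) = 599.5.

P* = 647, Q* = 599.5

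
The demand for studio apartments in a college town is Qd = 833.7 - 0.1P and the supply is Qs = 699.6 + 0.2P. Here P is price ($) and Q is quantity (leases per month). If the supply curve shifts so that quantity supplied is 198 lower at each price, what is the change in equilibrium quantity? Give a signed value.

ΔQ = -66

At equilibrium Qd = Qs, so 833.7 - 0.1P = 699.6 + 0.2P; collecting terms, 134.1 = 0.3P and P* = 447.
Plugging P* into demand: Q* = 833.7 - 0.1(447) = 789.
After the shift, supply is Qs = 501.6 + 0.2P.
Re-solving, 0.3P = 332.1 gives P = 1107 and Q = 723.
ΔQ = 723 - 789 = -66.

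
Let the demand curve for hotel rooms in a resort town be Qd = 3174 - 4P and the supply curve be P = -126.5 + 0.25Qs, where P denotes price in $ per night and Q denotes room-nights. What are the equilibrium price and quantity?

P* = 333.5, Q* = 1840

Inverting to quantity form: Qs = 506 + 4P.
Set Qd = Qs: 3174 - 4P = 506 + 4P, so 2668 = 8P and P* = 333.5.
Plugging P* into demand: Q* = 3174 - 4(333.5) = 1840.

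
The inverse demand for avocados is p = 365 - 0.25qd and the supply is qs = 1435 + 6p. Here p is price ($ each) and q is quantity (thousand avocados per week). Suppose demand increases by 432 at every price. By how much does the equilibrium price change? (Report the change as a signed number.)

Δp = 43.2

Inverting to quantity form: qd = 1460 - 4p.
At equilibrium qd = qs, so 1460 - 4p = 1435 + 6p; collecting terms, 25 = 10p and p* = 2.5.
Substitute back: q* = 1460 - 4(2.5) = 1450.
After the shift, demand is qd = 1892 - 4p.
New equilibrium: 457 = 10p, so p = 45.7 and q = 1709.2.
Δp = 45.7 - 2.5 = 43.2.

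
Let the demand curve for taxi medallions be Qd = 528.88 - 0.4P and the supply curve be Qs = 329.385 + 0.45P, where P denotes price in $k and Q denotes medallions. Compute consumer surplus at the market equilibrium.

Set Qd = Qs: 528.88 - 0.4P = 329.385 + 0.45P, so 199.495 = 0.85P and P* = 234.7.
Then Q* = 528.88 - 0.4(234.7) = 435.
Demand choke price (Qd = 0): P = 528.88/0.4 = 1322.2. Consumer surplus = ½ × (1322.2 - 234.7) × 435 = 236531.25.

Consumer surplus = 236531.25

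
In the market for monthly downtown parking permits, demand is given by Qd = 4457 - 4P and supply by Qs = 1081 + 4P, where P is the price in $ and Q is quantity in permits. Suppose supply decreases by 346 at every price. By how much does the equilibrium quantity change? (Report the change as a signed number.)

ΔQ = -173

At equilibrium Qd = Qs, so 4457 - 4P = 1081 + 4P; collecting terms, 3376 = 8P and P* = 422.
From the demand curve, Q* = 4457 - 4(422) = 2769.
After the shift, supply is Qs = 735 + 4P.
The new intersection has 3722 = 8P, i.e. P = 465.25, Q = 2596.
ΔQ = 2596 - 2769 = -173.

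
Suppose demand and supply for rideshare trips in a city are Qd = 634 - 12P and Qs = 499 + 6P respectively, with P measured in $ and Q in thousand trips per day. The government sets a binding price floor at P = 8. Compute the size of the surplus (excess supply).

Evaluating both curves at the floor price 8 gives Qd = 538, Qs = 547.
Surplus = Qs - Qd = 547 - 538 = 9.

Surplus = 9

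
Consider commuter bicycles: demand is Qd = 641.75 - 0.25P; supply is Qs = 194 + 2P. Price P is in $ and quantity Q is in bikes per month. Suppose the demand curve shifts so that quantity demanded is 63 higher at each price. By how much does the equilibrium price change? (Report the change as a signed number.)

The market clears where 641.75 - 0.25P = 194 + 2P. Rearranging, 2.25P = 447.75, hence P* = 199.
Plugging P* into demand: Q* = 641.75 - 0.25(199) = 592.
After the shift, demand is Qd = 704.75 - 0.25P.
New equilibrium: 510.75 = 2.25P, so P = 227 and Q = 648.
ΔP = 227 - 199 = 28.

ΔP = 28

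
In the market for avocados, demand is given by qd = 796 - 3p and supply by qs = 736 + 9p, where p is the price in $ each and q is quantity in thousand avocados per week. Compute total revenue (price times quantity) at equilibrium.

Total revenue = 3905

Equating demand and supply, 796 - 3p = 736 + 9p gives 12p = 60, so p* = 5.
Substitute back: q* = 796 - 3(5) = 781.
Total revenue = p* × q* = 5 × 781 = 3905.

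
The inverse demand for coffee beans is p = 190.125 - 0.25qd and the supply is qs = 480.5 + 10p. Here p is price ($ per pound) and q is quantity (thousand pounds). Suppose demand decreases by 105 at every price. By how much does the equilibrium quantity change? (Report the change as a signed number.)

Inverting to quantity form: qd = 760.5 - 4p.
The market clears where 760.5 - 4p = 480.5 + 10p. Rearranging, 14p = 280, hence p* = 20.
Then q* = 760.5 - 4(20) = 680.5.
After the shift, demand is qd = 655.5 - 4p.
New equilibrium: 175 = 14p, so p = 12.5 and q = 605.5.
Δq = 605.5 - 680.5 = -75.

Δq = -75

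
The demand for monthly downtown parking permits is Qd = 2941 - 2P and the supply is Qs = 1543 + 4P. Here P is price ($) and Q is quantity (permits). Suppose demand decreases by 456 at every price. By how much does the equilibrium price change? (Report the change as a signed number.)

ΔP = -76

At equilibrium Qd = Qs, so 2941 - 2P = 1543 + 4P; collecting terms, 1398 = 6P and P* = 233.
Then Q* = 2941 - 2(233) = 2475.
After the shift, demand is Qd = 2485 - 2P.
Re-solving, 6P = 942 gives P = 157 and Q = 2171.
ΔP = 157 - 233 = -76.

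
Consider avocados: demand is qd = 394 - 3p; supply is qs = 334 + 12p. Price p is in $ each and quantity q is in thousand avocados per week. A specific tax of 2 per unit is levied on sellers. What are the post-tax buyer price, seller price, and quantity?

Sellers keep p_s = p_b - 2 per unit, so supply in terms of the buyer price is qs = 310 + 12p_b.
Equate demand and the shifted supply: 394 - 3p_b = 310 + 12p_b, giving 15p_b = 84, so p_b = 5.6.
So p_s = 3.6 and the quantity traded is q = 394 - 3(5.6) = 377.2.

p_b = 5.6, p_s = 3.6, q = 377.2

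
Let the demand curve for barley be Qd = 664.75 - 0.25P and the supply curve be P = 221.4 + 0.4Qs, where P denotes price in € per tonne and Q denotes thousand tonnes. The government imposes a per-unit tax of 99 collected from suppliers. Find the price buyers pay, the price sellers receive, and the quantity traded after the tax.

P_b = 533, P_s = 434, Q = 531.5

Solving each curve for Q: Qs = -553.5 + 2.5P.
The tax drives a wedge P_b - P_s = 99. Substituting P_s = P_b - 99 into supply: Qs = -801 + 2.5P_b.
Set Qd = Qs: 664.75 - 0.25P_b = -801 + 2.5P_b, so 1465.75 = 2.75P_b and P_b = 533.
Then P_s = 533 - 99 = 434 and Q = 664.75 - 0.25(533) = 531.5.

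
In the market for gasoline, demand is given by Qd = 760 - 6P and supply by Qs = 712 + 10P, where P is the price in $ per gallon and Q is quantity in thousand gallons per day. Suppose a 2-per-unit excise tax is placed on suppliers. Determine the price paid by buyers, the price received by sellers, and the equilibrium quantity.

P_b = 4.25, P_s = 2.25, Q = 734.5

The tax drives a wedge P_b - P_s = 2. Substituting P_s = P_b - 2 into supply: Qs = 692 + 10P_b.
Market clearing requires 760 - 6P_b = 692 + 10P_b; hence 68 = 16P_b and P_b = 4.25.
So P_s = 2.25 and the quantity traded is Q = 760 - 6(4.25) = 734.5.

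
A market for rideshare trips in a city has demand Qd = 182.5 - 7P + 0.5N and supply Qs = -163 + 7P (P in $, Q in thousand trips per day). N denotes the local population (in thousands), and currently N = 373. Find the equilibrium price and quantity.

P* = 38, Q* = 103

With N = 373, demand is Qd = 369 - 7P.
At equilibrium Qd = Qs, so 369 - 7P = -163 + 7P; collecting terms, 532 = 14P and P* = 38.
Then Q* = 369 - 7(38) = 103.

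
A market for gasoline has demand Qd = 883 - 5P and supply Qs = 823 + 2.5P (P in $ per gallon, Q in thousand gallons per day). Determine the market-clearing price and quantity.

The market clears where 883 - 5P = 823 + 2.5P. Rearranging, 7.5P = 60, hence P* = 8.
Substitute back: Q* = 883 - 5(8) = 843.

P* = 8, Q* = 843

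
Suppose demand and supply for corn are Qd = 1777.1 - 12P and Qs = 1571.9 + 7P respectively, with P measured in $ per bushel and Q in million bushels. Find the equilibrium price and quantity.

P* = 10.8, Q* = 1647.5

At equilibrium Qd = Qs, so 1777.1 - 12P = 1571.9 + 7P; collecting terms, 205.2 = 19P and P* = 10.8.
Then Q* = 1777.1 - 12(10.8) = 1647.5.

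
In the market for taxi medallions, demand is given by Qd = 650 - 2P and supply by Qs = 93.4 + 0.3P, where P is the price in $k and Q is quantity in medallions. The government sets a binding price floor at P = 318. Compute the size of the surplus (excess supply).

Surplus = 174.8

At P = 318: Qd = 14 and Qs = 188.8.
Surplus = Qs - Qd = 188.8 - 14 = 174.8.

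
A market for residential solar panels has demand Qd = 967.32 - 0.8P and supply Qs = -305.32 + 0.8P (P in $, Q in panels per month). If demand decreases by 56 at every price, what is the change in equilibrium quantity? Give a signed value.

ΔQ = -28

At equilibrium Qd = Qs, so 967.32 - 0.8P = -305.32 + 0.8P; collecting terms, 1272.64 = 1.6P and P* = 795.4.
From the demand curve, Q* = 967.32 - 0.8(795.4) = 331.
After the shift, demand is Qd = 911.32 - 0.8P.
New equilibrium: 1216.64 = 1.6P, so P = 760.4 and Q = 303.
ΔQ = 303 - 331 = -28.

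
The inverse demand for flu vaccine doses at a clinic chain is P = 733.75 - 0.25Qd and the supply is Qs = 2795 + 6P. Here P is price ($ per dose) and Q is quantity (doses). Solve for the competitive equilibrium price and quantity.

In direct form, Qd = 2935 - 4P.
Equating demand and supply, 2935 - 4P = 2795 + 6P gives 10P = 140, so P* = 14.
Substitute back: Q* = 2935 - 4(14) = 2879.

P* = 14, Q* = 2879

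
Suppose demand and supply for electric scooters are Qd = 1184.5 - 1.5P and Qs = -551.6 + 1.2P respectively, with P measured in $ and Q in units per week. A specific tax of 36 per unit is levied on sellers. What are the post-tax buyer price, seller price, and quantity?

The tax drives a wedge P_b - P_s = 36. Substituting P_s = P_b - 36 into supply: Qs = -594.8 + 1.2P_b.
Market clearing requires 1184.5 - 1.5P_b = -594.8 + 1.2P_b; hence 1779.3 = 2.7P_b and P_b = 659.
So P_s = 623 and the quantity traded is Q = 1184.5 - 1.5(659) = 196.

P_b = 659, P_s = 623, Q = 196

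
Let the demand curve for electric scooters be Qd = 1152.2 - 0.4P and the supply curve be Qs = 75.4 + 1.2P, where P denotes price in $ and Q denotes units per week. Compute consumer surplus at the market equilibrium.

The market clears where 1152.2 - 0.4P = 75.4 + 1.2P. Rearranging, 1.6P = 1076.8, hence P* = 673.
From the demand curve, Q* = 1152.2 - 0.4(673) = 883.
Demand choke price (Qd = 0): P = 1152.2/0.4 = 2880.5. Consumer surplus = ½ × (2880.5 - 673) × 883 = 974611.25.

Consumer surplus = 974611.25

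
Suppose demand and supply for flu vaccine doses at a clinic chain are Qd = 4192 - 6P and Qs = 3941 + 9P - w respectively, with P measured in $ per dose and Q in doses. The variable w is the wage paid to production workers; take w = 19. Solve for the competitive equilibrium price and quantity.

With w = 19, supply is Qs = 3922 + 9P.
Equating demand and supply, 4192 - 6P = 3922 + 9P gives 15P = 270, so P* = 18.
From the demand curve, Q* = 4192 - 6(18) = 4084.

P* = 18, Q* = 4084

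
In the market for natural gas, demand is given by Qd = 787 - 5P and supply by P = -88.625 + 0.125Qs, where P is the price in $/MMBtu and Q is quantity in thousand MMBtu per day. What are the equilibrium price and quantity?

Rewriting in direct form: Qs = 709 + 8P.
Equating demand and supply, 787 - 5P = 709 + 8P gives 13P = 78, so P* = 6.
Plugging P* into demand: Q* = 787 - 5(6) = 757.

P* = 6, Q* = 757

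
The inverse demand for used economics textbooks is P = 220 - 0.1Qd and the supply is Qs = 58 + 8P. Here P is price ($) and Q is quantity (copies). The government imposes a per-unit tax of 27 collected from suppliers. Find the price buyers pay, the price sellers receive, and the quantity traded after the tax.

Inverting to quantity form: Qd = 2200 - 10P.
With a tax of 27 on suppliers, they supply based on the net price P_s = P_b - 27, so Qs = -158 + 8P_b.
Set Qd = Qs: 2200 - 10P_b = -158 + 8P_b, so 2358 = 18P_b and P_b = 131.
So P_s = 104 and the quantity traded is Q = 2200 - 10(131) = 890.

P_b = 131, P_s = 104, Q = 890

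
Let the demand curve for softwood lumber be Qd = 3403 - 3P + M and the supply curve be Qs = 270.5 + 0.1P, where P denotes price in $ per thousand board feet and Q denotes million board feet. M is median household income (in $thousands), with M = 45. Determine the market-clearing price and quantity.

With M = 45, demand is Qd = 3448 - 3P.
The market clears where 3448 - 3P = 270.5 + 0.1P. Rearranging, 3.1P = 3177.5, hence P* = 1025.
From the demand curve, Q* = 3448 - 3(1025) = 373.

P* = 1025, Q* = 373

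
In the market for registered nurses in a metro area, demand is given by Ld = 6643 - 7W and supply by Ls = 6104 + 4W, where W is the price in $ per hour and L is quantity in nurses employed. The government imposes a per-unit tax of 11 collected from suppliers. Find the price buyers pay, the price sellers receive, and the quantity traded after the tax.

With a tax of 11 on suppliers, they supply based on the net price W_s = W_b - 11, so Ls = 6060 + 4W_b.
Market clearing requires 6643 - 7W_b = 6060 + 4W_b; hence 583 = 11W_b and W_b = 53.
Then W_s = 53 - 11 = 42 and L = 6643 - 7(53) = 6272.

W_b = 53, W_s = 42, L = 6272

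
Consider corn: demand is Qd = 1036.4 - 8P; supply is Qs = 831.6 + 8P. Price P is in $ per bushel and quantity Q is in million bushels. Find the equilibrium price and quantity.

Equating demand and supply, 1036.4 - 8P = 831.6 + 8P gives 16P = 204.8, so P* = 12.8.
From the demand curve, Q* = 1036.4 - 8(12.8) = 934.

P* = 12.8, Q* = 934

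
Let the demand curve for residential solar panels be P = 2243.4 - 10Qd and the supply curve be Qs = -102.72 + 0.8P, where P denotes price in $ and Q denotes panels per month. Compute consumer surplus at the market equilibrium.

Consumer surplus = 176720

Inverting to quantity form: Qd = 224.34 - 0.1P.
The market clears where 224.34 - 0.1P = -102.72 + 0.8P. Rearranging, 0.9P = 327.06, hence P* = 363.4.
From the demand curve, Q* = 224.34 - 0.1(363.4) = 188.
Demand choke price (Qd = 0): P = 224.34/0.1 = 2243.4. Consumer surplus = ½ × (2243.4 - 363.4) × 188 = 176720.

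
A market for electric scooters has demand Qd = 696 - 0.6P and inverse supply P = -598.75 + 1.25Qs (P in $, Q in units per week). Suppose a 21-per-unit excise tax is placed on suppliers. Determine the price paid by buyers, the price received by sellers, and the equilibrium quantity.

P_b = 167, P_s = 146, Q = 595.8

In direct form, Qs = 479 + 0.8P.
The tax drives a wedge P_b - P_s = 21. Substituting P_s = P_b - 21 into supply: Qs = 462.2 + 0.8P_b.
Set Qd = Qs: 696 - 0.6P_b = 462.2 + 0.8P_b, so 233.8 = 1.4P_b and P_b = 167.
Then P_s = 167 - 21 = 146 and Q = 696 - 0.6(167) = 595.8.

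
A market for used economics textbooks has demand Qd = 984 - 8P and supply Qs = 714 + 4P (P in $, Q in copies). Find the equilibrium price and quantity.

P* = 22.5, Q* = 804

At equilibrium Qd = Qs, so 984 - 8P = 714 + 4P; collecting terms, 270 = 12P and P* = 22.5.
Then Q* = 984 - 8(22.5) = 804.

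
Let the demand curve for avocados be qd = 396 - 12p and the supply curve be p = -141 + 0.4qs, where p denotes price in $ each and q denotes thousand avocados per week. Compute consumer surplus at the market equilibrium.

In direct form, qs = 352.5 + 2.5p.
At equilibrium qd = qs, so 396 - 12p = 352.5 + 2.5p; collecting terms, 43.5 = 14.5p and p* = 3.
Then q* = 396 - 12(3) = 360.
Demand choke price (qd = 0): p = 396/12 = 33. Consumer surplus = ½ × (33 - 3) × 360 = 5400.

Consumer surplus = 5400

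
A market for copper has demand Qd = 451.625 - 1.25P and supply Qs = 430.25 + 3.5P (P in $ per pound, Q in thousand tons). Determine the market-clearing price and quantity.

Set Qd = Qs: 451.625 - 1.25P = 430.25 + 3.5P, so 21.375 = 4.75P and P* = 4.5.
Plugging P* into demand: Q* = 451.625 - 1.25(4.5) = 446.

P* = 4.5, Q* = 446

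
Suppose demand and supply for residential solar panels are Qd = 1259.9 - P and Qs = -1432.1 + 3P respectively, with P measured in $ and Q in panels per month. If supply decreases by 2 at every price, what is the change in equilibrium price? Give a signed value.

At equilibrium Qd = Qs, so 1259.9 - P = -1432.1 + 3P; collecting terms, 2692 = 4P and P* = 673.
From the demand curve, Q* = 1259.9 - 673 = 586.9.
After the shift, supply is Qs = -1434.1 + 3P.
The new intersection has 2694 = 4P, i.e. P = 673.5, Q = 586.4.
ΔP = 673.5 - 673 = 0.5.

ΔP = 0.5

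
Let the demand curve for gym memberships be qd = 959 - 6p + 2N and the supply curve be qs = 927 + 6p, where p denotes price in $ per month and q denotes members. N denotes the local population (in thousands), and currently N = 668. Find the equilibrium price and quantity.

With N = 668, demand is qd = 2295 - 6p.
Equating demand and supply, 2295 - 6p = 927 + 6p gives 12p = 1368, so p* = 114.
From the demand curve, q* = 2295 - 6(114) = 1611.

p* = 114, q* = 1611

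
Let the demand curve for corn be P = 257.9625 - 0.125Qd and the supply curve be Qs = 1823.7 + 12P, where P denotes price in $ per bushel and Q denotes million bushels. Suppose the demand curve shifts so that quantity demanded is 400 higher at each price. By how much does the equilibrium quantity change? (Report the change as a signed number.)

ΔQ = 240

Solving each curve for Q: Qd = 2063.7 - 8P.
At equilibrium Qd = Qs, so 2063.7 - 8P = 1823.7 + 12P; collecting terms, 240 = 20P and P* = 12.
Then Q* = 2063.7 - 8(12) = 1967.7.
After the shift, demand is Qd = 2463.7 - 8P.
Re-solving, 20P = 640 gives P = 32 and Q = 2207.7.
ΔQ = 2207.7 - 1967.7 = 240.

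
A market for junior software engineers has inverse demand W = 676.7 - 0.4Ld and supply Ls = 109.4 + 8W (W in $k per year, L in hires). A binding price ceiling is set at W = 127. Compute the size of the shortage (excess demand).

Shortage = 248.85

Solving each curve for L: Ld = 1691.75 - 2.5W.
Evaluating both curves at the ceiling price 127 gives Ld = 1374.25, Ls = 1125.4.
Shortage = Ld - Ls = 1374.25 - 1125.4 = 248.85.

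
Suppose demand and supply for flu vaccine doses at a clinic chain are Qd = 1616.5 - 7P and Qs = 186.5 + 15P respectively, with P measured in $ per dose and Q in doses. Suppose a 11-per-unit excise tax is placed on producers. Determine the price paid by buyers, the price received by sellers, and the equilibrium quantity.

With a tax of 11 on producers, they supply based on the net price P_s = P_b - 11, so Qs = 21.5 + 15P_b.
Set Qd = Qs: 1616.5 - 7P_b = 21.5 + 15P_b, so 1595 = 22P_b and P_b = 72.5.
Then P_s = 72.5 - 11 = 61.5 and Q = 1616.5 - 7(72.5) = 1109.

P_b = 72.5, P_s = 61.5, Q = 1109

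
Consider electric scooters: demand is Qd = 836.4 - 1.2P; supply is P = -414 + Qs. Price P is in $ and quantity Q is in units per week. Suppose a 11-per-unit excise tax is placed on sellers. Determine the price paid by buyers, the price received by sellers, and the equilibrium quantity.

P_b = 197, P_s = 186, Q = 600

Rewriting in direct form: Qs = 414 + P.
Sellers keep P_s = P_b - 11 per unit, so supply in terms of the buyer price is Qs = 403 + P_b.
Set Qd = Qs: 836.4 - 1.2P_b = 403 + P_b, so 433.4 = 2.2P_b and P_b = 197.
So P_s = 186 and the quantity traded is Q = 836.4 - 1.2(197) = 600.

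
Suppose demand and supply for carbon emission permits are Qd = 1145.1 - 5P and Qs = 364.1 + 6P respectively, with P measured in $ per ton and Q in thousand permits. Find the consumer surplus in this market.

Set Qd = Qs: 1145.1 - 5P = 364.1 + 6P, so 781 = 11P and P* = 71.
Then Q* = 1145.1 - 5(71) = 790.1.
Demand choke price (Qd = 0): P = 1145.1/5 = 229.02. Consumer surplus = ½ × (229.02 - 71) × 790.1 = 62425.801.

Consumer surplus = 62425.801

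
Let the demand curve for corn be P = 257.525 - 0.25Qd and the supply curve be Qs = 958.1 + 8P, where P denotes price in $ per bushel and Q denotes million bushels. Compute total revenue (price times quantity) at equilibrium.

Inverting to quantity form: Qd = 1030.1 - 4P.
The market clears where 1030.1 - 4P = 958.1 + 8P. Rearranging, 12P = 72, hence P* = 6.
Plugging P* into demand: Q* = 1030.1 - 4(6) = 1006.1.
Total revenue = P* × Q* = 6 × 1006.1 = 6036.6.

Total revenue = 6036.6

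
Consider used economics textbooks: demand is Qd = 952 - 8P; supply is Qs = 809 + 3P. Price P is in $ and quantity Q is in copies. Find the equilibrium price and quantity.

P* = 13, Q* = 848

Set Qd = Qs: 952 - 8P = 809 + 3P, so 143 = 11P and P* = 13.
From the demand curve, Q* = 952 - 8(13) = 848.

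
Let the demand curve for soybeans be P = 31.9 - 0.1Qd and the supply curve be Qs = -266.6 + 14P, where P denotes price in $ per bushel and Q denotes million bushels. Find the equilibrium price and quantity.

P* = 24.4, Q* = 75

Rewriting in direct form: Qd = 319 - 10P.
Equating demand and supply, 319 - 10P = -266.6 + 14P gives 24P = 585.6, so P* = 24.4.
Then Q* = 319 - 10(24.4) = 75.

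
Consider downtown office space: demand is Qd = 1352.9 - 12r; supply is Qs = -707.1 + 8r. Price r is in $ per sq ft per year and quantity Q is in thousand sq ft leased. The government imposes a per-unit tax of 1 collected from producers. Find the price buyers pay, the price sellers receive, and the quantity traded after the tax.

r_b = 103.4, r_s = 102.4, Q = 112.1

Producers keep r_s = r_b - 1 per unit, so supply in terms of the buyer price is Qs = -715.1 + 8r_b.
Set Qd = Qs: 1352.9 - 12r_b = -715.1 + 8r_b, so 2068 = 20r_b and r_b = 103.4.
Then r_s = 103.4 - 1 = 102.4 and Q = 1352.9 - 12(103.4) = 112.1.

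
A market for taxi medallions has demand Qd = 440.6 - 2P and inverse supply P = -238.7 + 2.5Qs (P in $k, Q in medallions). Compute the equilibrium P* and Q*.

P* = 143.8, Q* = 153

Inverting to quantity form: Qs = 95.48 + 0.4P.
Set Qd = Qs: 440.6 - 2P = 95.48 + 0.4P, so 345.12 = 2.4P and P* = 143.8.
Then Q* = 440.6 - 2(143.8) = 153.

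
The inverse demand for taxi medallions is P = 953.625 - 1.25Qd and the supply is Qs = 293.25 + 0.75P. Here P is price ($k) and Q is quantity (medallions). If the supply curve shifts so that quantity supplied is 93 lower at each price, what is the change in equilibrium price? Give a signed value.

In direct form, Qd = 762.9 - 0.8P.
The market clears where 762.9 - 0.8P = 293.25 + 0.75P. Rearranging, 1.55P = 469.65, hence P* = 303.
Substitute back: Q* = 762.9 - 0.8(303) = 520.5.
After the shift, supply is Qs = 200.25 + 0.75P.
Re-solving, 1.55P = 562.65 gives P = 363 and Q = 472.5.
ΔP = 363 - 303 = 60.

ΔP = 60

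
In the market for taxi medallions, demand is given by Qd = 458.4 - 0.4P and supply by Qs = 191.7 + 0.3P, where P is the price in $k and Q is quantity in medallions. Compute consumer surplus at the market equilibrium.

Consumer surplus = 117045

Equating demand and supply, 458.4 - 0.4P = 191.7 + 0.3P gives 0.7P = 266.7, so P* = 381.
Substitute back: Q* = 458.4 - 0.4(381) = 306.
Demand choke price (Qd = 0): P = 458.4/0.4 = 1146. Consumer surplus = ½ × (1146 - 381) × 306 = 117045.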